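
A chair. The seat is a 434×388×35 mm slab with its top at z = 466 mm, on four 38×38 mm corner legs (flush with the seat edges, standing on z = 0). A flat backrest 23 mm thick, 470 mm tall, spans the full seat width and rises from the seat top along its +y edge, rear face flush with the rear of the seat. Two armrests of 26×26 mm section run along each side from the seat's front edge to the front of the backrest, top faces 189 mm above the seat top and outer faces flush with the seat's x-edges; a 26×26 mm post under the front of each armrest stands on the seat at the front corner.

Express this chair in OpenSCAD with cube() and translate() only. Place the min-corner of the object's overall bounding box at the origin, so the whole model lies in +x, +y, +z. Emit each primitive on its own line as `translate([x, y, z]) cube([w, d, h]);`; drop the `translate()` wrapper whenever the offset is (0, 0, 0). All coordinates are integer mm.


translate([0, 0, 431]) cube([434, 388, 35]);
cube([38, 38, 431]);
translate([396, 0, 0]) cube([38, 38, 431]);
translate([0, 350, 0]) cube([38, 38, 431]);
translate([396, 350, 0]) cube([38, 38, 431]);
translate([0, 365, 466]) cube([434, 23, 470]);
translate([0, 0, 629]) cube([26, 365, 26]);
translate([408, 0, 629]) cube([26, 365, 26]);
translate([0, 0, 466]) cube([26, 26, 163]);
translate([408, 0, 466]) cube([26, 26, 163]);


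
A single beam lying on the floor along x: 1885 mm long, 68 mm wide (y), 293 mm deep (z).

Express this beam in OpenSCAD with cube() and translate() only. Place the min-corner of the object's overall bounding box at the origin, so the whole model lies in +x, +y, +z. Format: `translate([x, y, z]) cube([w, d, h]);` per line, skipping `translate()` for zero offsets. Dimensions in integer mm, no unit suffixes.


cube([1885, 68, 293]);


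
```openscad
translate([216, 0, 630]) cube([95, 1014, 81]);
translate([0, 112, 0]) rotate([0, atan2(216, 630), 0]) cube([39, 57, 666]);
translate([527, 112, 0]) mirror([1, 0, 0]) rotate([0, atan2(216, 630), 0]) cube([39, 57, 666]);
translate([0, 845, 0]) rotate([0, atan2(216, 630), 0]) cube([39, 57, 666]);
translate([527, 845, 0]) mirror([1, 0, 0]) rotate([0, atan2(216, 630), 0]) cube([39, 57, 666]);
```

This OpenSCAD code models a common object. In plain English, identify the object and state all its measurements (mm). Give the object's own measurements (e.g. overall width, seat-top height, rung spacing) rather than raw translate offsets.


A sawhorse. A 95×1014×81 mm beam (x, y, z) sits on two A-frame leg pairs. Each pair is two raked legs of 39×57 mm section (57 mm along y) splaying symmetrically in x. Each leg rises 630 mm vertically over 216 mm of horizontal reach and is 666 mm long along its own axis. Every leg's outer bottom edge rests on the floor and its outer top edge meets a bottom edge of the beam — the left legs (tilting toward +x) meet the beam's −x bottom edge, the right legs (their mirror images, tilting toward −x) meet its +x bottom edge — so the leg tops tuck under the beam, the beam's underside is 630 mm above the floor, and the feet are 527 mm apart outside-to-outside with the beam centred between them. The two leg pairs are set in 112 mm from either end of the beam.


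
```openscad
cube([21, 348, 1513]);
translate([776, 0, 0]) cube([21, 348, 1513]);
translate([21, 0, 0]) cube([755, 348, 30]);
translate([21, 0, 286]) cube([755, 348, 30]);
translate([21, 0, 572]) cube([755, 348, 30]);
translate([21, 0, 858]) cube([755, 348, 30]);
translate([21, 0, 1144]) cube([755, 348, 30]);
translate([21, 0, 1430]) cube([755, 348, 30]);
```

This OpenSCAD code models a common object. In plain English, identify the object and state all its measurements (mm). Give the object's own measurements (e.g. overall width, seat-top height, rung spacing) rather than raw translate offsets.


An open bookshelf. Two side panels, each 21 mm thick, 348 mm deep and 1513 mm tall, stand 797 mm apart (outside-to-outside). Between them sit 6 shelves, each 30 mm thick and 348 mm deep, spanning the full gap between the sides. The bottom shelf rests on the floor (its underside at z = 0) and the clear gap between one shelf's top and the next shelf's underside is 256 mm.


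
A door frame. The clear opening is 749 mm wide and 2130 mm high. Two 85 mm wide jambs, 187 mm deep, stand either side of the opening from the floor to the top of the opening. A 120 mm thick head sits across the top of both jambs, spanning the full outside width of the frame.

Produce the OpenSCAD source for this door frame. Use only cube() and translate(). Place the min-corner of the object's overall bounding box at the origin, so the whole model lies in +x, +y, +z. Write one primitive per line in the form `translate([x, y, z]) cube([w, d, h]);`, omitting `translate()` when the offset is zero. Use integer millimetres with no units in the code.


cube([85, 187, 2130]);
translate([834, 0, 0]) cube([85, 187, 2130]);
translate([0, 0, 2130]) cube([919, 187, 120]);


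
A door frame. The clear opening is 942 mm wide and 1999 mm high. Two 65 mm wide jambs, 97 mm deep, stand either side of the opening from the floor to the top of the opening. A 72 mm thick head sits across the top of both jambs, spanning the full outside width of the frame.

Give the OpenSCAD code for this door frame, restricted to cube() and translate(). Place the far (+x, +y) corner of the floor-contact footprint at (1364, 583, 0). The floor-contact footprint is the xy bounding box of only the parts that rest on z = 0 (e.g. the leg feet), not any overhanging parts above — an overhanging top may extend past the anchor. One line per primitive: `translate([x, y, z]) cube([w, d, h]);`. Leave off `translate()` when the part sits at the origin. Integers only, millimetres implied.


translate([292, 486, 0]) cube([65, 97, 1999]);
translate([1299, 486, 0]) cube([65, 97, 1999]);
translate([292, 486, 1999]) cube([1072, 97, 72]);


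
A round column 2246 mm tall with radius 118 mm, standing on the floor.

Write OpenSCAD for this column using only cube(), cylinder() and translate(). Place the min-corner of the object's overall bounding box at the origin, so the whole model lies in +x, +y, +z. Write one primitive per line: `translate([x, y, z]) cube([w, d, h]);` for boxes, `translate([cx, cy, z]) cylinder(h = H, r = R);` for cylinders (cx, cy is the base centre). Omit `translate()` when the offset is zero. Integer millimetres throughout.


translate([118, 118, 0]) cylinder(h = 2246, r = 118);


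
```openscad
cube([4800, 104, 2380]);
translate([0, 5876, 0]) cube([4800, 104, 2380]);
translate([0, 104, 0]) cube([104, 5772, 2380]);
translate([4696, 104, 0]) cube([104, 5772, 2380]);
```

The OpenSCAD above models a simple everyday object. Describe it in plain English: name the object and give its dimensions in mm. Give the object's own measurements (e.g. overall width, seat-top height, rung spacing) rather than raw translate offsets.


The wall frame of a small rectangular building: four walls, each 2380 mm tall and 104 mm thick, enclosing a footprint 4800 mm (x) by 5980 mm (y) outside-to-outside, with no floor or roof. The front and back walls (the −y and +y sides) span the full width; the two side walls fit between them.


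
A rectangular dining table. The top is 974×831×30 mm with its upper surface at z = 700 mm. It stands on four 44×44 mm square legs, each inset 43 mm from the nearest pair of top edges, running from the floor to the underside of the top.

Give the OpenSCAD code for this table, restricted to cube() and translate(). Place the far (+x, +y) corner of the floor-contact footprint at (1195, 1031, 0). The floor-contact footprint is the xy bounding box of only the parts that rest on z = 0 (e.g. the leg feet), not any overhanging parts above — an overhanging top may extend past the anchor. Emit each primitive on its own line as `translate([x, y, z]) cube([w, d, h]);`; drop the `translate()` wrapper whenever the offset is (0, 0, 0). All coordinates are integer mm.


translate([264, 243, 670]) cube([974, 831, 30]);
translate([307, 286, 0]) cube([44, 44, 670]);
translate([1151, 286, 0]) cube([44, 44, 670]);
translate([307, 987, 0]) cube([44, 44, 670]);
translate([1151, 987, 0]) cube([44, 44, 670]);


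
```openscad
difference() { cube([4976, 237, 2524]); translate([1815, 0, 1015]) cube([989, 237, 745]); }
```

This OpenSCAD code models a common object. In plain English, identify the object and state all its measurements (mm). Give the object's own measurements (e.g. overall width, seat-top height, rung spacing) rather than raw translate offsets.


A wall 4976 mm long (x), 237 mm thick (y), 2524 mm tall, with a rectangular window opening cut through it. The opening is 989 mm wide and 745 mm tall; its sill is at z = 1015 mm and its near (−x) edge is 1815 mm from the wall's −x end. The opening passes through the full wall thickness.


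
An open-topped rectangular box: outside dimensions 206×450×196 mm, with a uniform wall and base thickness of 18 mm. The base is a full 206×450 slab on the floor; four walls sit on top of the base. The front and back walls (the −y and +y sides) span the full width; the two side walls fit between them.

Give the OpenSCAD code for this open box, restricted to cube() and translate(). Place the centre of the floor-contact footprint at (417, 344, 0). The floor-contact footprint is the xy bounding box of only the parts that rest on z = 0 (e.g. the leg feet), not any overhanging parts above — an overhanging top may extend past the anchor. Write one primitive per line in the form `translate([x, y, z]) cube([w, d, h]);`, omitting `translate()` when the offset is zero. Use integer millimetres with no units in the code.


translate([314, 119, 0]) cube([206, 450, 18]);
translate([314, 119, 18]) cube([206, 18, 178]);
translate([314, 551, 18]) cube([206, 18, 178]);
translate([314, 137, 18]) cube([18, 414, 178]);
translate([502, 137, 18]) cube([18, 414, 178]);


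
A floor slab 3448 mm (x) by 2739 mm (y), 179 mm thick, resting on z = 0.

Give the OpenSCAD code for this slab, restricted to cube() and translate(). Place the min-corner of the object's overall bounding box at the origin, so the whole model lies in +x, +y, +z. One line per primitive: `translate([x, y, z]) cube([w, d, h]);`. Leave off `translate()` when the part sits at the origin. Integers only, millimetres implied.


cube([3448, 2739, 179]);


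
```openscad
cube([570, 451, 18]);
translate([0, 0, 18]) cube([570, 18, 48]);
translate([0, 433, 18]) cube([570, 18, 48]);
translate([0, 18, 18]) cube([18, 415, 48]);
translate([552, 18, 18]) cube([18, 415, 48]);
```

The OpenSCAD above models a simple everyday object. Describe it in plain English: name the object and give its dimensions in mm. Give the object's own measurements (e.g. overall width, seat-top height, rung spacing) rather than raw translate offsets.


An open-topped rectangular box: outside dimensions 570×451×66 mm, with a uniform wall and base thickness of 18 mm. The base is a full 570×451 slab on the floor; four walls sit on top of the base. The front and back walls (the −y and +y sides) span the full width; the two side walls fit between them.


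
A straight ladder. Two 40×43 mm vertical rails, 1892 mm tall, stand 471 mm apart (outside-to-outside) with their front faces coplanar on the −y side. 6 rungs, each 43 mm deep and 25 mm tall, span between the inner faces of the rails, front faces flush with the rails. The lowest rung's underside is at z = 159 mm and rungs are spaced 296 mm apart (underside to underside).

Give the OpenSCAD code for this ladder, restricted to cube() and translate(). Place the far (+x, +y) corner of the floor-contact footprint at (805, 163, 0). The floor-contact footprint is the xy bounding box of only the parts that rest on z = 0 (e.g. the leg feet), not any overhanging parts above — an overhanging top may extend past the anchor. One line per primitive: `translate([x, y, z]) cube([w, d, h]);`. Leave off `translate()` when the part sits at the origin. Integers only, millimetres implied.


// rung span = 471 - 2*40 = 391
// rung[k] z = 159 + k*296
translate([334, 120, 0]) cube([40, 43, 1892]);
translate([765, 120, 0]) cube([40, 43, 1892]);
translate([374, 120, 159]) cube([391, 43, 25]);
translate([374, 120, 455]) cube([391, 43, 25]);
translate([374, 120, 751]) cube([391, 43, 25]);
translate([374, 120, 1047]) cube([391, 43, 25]);
translate([374, 120, 1343]) cube([391, 43, 25]);
translate([374, 120, 1639]) cube([391, 43, 25]);


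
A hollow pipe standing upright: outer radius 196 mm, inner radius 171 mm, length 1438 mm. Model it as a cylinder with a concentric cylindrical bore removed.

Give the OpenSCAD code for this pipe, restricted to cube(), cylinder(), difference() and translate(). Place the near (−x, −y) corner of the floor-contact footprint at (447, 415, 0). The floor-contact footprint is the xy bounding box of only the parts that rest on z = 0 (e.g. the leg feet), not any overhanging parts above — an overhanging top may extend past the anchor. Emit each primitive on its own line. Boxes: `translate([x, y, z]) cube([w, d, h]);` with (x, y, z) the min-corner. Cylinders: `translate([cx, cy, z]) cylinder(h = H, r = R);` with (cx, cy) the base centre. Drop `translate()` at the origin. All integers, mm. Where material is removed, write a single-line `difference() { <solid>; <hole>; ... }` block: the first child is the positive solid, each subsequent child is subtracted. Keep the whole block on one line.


difference() { translate([643, 611, 0]) cylinder(h = 1438, r = 196); translate([643, 611, 0]) cylinder(h = 1438, r = 171); }


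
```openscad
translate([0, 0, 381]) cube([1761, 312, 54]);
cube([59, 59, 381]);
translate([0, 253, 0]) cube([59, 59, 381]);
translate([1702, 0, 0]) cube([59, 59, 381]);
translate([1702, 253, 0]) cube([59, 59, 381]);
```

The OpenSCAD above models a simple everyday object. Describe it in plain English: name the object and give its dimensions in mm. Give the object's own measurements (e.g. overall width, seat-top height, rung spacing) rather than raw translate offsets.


A bench: a 1761×312 mm seat slab, 54 mm thick, top at z = 435 mm, on four 59×59 mm square legs flush with the seat corners and standing on z = 0.


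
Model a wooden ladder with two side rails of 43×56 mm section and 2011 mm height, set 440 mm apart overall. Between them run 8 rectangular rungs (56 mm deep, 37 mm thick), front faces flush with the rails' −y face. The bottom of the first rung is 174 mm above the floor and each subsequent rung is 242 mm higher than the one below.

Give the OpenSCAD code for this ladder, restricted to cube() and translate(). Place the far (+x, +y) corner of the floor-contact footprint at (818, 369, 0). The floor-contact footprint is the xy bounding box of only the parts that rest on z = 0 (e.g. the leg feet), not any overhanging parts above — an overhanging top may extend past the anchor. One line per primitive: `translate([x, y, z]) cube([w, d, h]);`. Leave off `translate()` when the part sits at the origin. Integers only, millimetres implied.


translate([378, 313, 0]) cube([43, 56, 2011]);
translate([775, 313, 0]) cube([43, 56, 2011]);
translate([421, 313, 174]) cube([354, 56, 37]);
translate([421, 313, 416]) cube([354, 56, 37]);
translate([421, 313, 658]) cube([354, 56, 37]);
translate([421, 313, 900]) cube([354, 56, 37]);
translate([421, 313, 1142]) cube([354, 56, 37]);
translate([421, 313, 1384]) cube([354, 56, 37]);
translate([421, 313, 1626]) cube([354, 56, 37]);
translate([421, 313, 1868]) cube([354, 56, 37]);


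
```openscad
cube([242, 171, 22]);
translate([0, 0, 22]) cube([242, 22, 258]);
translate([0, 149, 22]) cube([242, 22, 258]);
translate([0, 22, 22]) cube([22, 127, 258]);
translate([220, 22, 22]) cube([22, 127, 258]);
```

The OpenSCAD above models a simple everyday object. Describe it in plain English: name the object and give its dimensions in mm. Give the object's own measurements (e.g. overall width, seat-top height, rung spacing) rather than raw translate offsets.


An open-topped rectangular box: outside dimensions 242×171×280 mm, with a uniform wall and base thickness of 22 mm. The base is a full 242×171 slab on the floor; four walls sit on top of the base. The front and back walls (the −y and +y sides) span the full width; the two side walls fit between them.


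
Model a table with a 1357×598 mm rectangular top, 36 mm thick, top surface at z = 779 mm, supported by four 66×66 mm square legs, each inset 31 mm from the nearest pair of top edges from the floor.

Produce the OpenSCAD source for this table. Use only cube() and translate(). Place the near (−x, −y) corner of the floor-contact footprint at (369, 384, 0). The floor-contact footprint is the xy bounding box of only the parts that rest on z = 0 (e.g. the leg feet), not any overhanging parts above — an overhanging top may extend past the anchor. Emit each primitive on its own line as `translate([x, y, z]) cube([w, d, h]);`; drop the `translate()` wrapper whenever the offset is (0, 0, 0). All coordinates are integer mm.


translate([338, 353, 743]) cube([1357, 598, 36]);
translate([369, 384, 0]) cube([66, 66, 743]);
translate([1598, 384, 0]) cube([66, 66, 743]);
translate([369, 854, 0]) cube([66, 66, 743]);
translate([1598, 854, 0]) cube([66, 66, 743]);


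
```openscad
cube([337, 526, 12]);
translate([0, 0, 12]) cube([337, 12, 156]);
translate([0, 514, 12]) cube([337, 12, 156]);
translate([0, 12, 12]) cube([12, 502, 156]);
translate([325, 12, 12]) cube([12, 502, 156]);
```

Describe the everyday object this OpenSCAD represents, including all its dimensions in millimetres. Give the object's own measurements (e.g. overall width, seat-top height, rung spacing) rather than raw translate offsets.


An open-topped rectangular box: outside dimensions 337×526×168 mm, with a uniform wall and base thickness of 12 mm. The base is a full 337×526 slab on the floor; four walls sit on top of the base. The front and back walls (the −y and +y sides) span the full width; the two side walls fit between them.


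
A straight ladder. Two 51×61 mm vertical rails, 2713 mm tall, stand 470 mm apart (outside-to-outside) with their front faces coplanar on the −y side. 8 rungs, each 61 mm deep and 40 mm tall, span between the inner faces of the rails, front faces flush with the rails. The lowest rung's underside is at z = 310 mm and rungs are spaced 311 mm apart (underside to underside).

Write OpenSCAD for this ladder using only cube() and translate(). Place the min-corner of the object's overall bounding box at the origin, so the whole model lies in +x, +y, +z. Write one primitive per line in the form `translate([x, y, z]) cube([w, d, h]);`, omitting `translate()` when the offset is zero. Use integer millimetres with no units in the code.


// rung span = 470 - 2*51 = 368
// rung[k] z = 310 + k*311
cube([51, 61, 2713]);
translate([419, 0, 0]) cube([51, 61, 2713]);
translate([51, 0, 310]) cube([368, 61, 40]);
translate([51, 0, 621]) cube([368, 61, 40]);
translate([51, 0, 932]) cube([368, 61, 40]);
translate([51, 0, 1243]) cube([368, 61, 40]);
translate([51, 0, 1554]) cube([368, 61, 40]);
translate([51, 0, 1865]) cube([368, 61, 40]);
translate([51, 0, 2176]) cube([368, 61, 40]);
translate([51, 0, 2487]) cube([368, 61, 40]);


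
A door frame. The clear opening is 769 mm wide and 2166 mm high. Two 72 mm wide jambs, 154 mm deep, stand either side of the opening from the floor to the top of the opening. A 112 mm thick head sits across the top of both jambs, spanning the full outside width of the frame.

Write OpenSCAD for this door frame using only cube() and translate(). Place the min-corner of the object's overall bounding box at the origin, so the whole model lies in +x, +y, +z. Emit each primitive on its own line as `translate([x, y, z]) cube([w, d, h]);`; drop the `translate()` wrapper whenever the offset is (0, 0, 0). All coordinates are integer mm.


cube([72, 154, 2166]);
translate([841, 0, 0]) cube([72, 154, 2166]);
translate([0, 0, 2166]) cube([913, 154, 112]);


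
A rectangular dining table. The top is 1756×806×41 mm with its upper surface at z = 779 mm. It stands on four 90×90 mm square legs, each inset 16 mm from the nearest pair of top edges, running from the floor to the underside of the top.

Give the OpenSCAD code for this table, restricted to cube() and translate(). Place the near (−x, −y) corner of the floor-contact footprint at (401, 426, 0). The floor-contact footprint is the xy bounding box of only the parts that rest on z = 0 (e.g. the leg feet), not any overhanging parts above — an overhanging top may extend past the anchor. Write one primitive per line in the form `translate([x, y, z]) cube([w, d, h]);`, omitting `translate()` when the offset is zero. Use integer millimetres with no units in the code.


translate([385, 410, 738]) cube([1756, 806, 41]);
translate([401, 426, 0]) cube([90, 90, 738]);
translate([2035, 426, 0]) cube([90, 90, 738]);
translate([401, 1110, 0]) cube([90, 90, 738]);
translate([2035, 1110, 0]) cube([90, 90, 738]);


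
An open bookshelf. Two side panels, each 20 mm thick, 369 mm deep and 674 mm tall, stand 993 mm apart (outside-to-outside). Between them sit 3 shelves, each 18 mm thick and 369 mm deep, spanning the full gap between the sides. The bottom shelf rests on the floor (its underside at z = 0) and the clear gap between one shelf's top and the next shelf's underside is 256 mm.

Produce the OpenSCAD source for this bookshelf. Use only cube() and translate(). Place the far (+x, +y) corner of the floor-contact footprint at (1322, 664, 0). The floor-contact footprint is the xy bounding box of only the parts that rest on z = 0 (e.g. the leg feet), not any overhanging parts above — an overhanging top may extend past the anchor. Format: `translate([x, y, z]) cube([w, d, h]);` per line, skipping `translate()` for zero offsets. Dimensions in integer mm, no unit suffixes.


translate([329, 295, 0]) cube([20, 369, 674]);
translate([1302, 295, 0]) cube([20, 369, 674]);
translate([349, 295, 0]) cube([953, 369, 18]);
translate([349, 295, 274]) cube([953, 369, 18]);
translate([349, 295, 548]) cube([953, 369, 18]);


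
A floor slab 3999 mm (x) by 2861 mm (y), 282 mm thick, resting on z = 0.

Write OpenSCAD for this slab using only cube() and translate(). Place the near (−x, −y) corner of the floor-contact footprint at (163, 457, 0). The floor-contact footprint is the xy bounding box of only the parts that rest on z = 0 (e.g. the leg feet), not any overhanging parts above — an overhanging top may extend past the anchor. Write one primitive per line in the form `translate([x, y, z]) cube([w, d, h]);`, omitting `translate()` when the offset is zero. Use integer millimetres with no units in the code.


translate([163, 457, 0]) cube([3999, 2861, 282]);


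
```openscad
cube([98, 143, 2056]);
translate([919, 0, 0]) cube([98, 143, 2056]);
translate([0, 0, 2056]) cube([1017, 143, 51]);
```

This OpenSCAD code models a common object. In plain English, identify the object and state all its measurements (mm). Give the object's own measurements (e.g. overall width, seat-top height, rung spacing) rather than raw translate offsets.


A door frame. The clear opening is 821 mm wide and 2056 mm high. Two 98 mm wide jambs, 143 mm deep, stand either side of the opening from the floor to the top of the opening. A 51 mm thick head sits across the top of both jambs, spanning the full outside width of the frame.


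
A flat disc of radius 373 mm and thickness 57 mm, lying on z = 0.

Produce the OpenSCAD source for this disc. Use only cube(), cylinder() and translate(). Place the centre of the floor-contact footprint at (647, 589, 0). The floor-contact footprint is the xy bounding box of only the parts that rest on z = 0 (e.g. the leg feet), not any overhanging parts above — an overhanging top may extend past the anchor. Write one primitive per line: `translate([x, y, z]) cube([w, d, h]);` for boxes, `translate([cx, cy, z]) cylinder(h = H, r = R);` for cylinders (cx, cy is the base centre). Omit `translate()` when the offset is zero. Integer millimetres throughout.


translate([647, 589, 0]) cylinder(h = 57, r = 373);


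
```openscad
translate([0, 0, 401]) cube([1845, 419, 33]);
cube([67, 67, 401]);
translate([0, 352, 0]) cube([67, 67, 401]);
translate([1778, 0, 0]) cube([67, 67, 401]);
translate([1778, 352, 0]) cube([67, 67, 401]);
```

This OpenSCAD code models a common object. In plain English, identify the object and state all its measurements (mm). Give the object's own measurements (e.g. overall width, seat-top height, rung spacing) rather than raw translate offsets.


A bench: a 1845×419 mm seat slab, 33 mm thick, top at z = 434 mm, on four 67×67 mm square legs flush with the seat corners and standing on z = 0.


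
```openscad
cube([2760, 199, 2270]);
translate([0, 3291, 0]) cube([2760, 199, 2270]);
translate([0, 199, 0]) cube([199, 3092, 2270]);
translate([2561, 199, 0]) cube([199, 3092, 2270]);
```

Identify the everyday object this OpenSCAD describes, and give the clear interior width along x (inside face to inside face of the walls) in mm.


A house (or room) frame. The interior width is 2362 mm.

Four 2270 mm walls enclosing a rectangle with no floor or roof — a room or house frame. Outside width is 2760 mm and wall thickness is 199 mm, so the interior width is 2760 − 2 × 199 = 2362 mm.


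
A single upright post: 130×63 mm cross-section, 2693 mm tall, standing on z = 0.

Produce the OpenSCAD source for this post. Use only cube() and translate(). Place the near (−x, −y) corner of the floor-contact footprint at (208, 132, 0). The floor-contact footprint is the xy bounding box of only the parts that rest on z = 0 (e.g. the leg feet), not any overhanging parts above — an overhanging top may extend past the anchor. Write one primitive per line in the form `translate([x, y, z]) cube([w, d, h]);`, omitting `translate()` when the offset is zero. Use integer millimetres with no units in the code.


translate([208, 132, 0]) cube([130, 63, 2693]);


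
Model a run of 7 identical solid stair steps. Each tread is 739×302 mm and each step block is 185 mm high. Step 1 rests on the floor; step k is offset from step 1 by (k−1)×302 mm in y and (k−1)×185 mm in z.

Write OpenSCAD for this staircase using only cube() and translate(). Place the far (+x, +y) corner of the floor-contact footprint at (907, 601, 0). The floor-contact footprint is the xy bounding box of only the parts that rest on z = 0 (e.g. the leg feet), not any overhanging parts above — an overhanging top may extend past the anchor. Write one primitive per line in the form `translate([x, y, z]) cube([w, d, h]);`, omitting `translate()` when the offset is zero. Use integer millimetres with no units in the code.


translate([168, 299, 0]) cube([739, 302, 185]);
translate([168, 601, 185]) cube([739, 302, 185]);
translate([168, 903, 370]) cube([739, 302, 185]);
translate([168, 1205, 555]) cube([739, 302, 185]);
translate([168, 1507, 740]) cube([739, 302, 185]);
translate([168, 1809, 925]) cube([739, 302, 185]);
translate([168, 2111, 1110]) cube([739, 302, 185]);


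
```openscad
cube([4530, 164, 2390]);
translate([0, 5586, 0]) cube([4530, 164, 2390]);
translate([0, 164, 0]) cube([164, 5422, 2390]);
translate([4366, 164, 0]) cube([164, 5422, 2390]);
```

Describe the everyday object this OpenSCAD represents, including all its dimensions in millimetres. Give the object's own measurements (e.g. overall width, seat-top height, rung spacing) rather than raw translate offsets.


The wall frame of a small rectangular building: four walls, each 2390 mm tall and 164 mm thick, enclosing a footprint 4530 mm (x) by 5750 mm (y) outside-to-outside, with no floor or roof. The front and back walls (the −y and +y sides) span the full width; the two side walls fit between them.


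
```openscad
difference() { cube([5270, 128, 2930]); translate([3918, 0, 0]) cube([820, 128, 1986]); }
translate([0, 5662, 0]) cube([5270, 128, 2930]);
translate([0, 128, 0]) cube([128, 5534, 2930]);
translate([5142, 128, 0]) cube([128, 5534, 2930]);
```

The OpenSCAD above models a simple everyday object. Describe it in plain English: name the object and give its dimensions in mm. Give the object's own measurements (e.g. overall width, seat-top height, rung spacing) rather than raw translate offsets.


A single room: four walls, each 2930 mm tall and 128 mm thick, enclosing an outside footprint 5270×5790 mm (x × y), no floor or roof. The front and back walls (−y and +y sides) run the full x-width; the side walls fit between their inner faces. A door opening 820 mm wide and 1986 mm tall is cut through the front wall from the floor up, its −x edge 3918 mm from the wall's −x end.


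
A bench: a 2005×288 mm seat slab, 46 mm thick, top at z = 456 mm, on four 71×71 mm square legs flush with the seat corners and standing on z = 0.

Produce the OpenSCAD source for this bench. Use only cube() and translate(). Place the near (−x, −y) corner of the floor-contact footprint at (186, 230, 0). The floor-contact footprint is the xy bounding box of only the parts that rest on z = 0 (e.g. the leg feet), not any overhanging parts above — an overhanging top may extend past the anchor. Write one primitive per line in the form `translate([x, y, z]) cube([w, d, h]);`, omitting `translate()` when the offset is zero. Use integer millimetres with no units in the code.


translate([186, 230, 410]) cube([2005, 288, 46]);
translate([186, 230, 0]) cube([71, 71, 410]);
translate([186, 447, 0]) cube([71, 71, 410]);
translate([2120, 230, 0]) cube([71, 71, 410]);
translate([2120, 447, 0]) cube([71, 71, 410]);


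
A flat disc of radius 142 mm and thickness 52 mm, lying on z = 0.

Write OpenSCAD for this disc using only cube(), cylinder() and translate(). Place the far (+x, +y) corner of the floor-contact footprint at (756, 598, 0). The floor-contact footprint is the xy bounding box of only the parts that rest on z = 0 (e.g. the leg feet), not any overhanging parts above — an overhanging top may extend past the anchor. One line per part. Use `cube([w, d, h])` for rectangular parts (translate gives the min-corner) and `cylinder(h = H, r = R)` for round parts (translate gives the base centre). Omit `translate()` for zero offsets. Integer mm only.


translate([614, 456, 0]) cylinder(h = 52, r = 142);


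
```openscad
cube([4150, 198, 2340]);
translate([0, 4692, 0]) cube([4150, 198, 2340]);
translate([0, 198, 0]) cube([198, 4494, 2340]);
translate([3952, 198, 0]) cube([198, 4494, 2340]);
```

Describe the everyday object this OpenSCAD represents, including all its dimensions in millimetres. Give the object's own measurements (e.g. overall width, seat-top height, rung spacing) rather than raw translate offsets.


The wall frame of a small rectangular building: four walls, each 2340 mm tall and 198 mm thick, enclosing a footprint 4150 mm (x) by 4890 mm (y) outside-to-outside, with no floor or roof. The front and back walls (the −y and +y sides) span the full width; the two side walls fit between them.


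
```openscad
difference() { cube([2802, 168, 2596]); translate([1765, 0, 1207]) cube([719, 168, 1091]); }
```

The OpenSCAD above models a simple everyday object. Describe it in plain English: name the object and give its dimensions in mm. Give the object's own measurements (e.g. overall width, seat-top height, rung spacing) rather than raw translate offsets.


A wall 2802 mm long (x), 168 mm thick (y), 2596 mm tall, with a rectangular window opening cut through it. The opening is 719 mm wide and 1091 mm tall; its sill is at z = 1207 mm and its near (−x) edge is 1765 mm from the wall's −x end. The opening passes through the full wall thickness.


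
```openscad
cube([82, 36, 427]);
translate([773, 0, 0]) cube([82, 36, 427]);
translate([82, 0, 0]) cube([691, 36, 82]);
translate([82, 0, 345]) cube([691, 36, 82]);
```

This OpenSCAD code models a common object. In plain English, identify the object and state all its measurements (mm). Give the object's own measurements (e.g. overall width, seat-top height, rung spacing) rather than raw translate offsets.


A rectangular picture frame lying in the x–z plane (depth along y). The opening is 691 mm wide (x) by 263 mm tall (z), surrounded by a border 82 mm wide on all four sides. The frame is 36 mm deep and is made of two full-height vertical stiles with two horizontal rails fitted between them.


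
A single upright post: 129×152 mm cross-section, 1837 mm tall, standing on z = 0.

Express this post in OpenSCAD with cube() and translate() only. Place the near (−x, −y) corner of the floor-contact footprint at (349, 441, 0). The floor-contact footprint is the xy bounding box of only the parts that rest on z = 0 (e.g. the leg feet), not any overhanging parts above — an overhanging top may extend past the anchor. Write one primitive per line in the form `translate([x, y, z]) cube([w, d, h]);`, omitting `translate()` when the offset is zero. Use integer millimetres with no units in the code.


translate([349, 441, 0]) cube([129, 152, 1837]);


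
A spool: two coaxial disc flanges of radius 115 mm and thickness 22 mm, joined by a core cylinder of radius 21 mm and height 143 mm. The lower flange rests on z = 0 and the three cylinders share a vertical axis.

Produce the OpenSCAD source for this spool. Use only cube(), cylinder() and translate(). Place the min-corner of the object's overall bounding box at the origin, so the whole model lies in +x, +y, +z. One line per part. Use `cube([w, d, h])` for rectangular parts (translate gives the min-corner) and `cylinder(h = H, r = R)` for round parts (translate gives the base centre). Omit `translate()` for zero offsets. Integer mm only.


translate([115, 115, 0]) cylinder(h = 22, r = 115);
translate([115, 115, 22]) cylinder(h = 143, r = 21);
translate([115, 115, 165]) cylinder(h = 22, r = 115);


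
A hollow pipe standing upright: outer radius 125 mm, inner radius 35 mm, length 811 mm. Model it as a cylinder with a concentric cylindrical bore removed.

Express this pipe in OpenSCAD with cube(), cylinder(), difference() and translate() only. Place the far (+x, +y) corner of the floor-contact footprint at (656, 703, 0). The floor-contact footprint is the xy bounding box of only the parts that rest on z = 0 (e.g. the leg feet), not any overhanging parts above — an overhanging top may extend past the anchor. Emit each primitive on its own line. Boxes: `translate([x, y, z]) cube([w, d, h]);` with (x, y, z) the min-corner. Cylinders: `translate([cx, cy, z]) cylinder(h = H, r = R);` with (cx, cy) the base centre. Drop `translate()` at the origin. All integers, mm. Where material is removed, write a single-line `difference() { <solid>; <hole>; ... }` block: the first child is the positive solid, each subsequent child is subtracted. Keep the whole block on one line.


difference() { translate([531, 578, 0]) cylinder(h = 811, r = 125); translate([531, 578, 0]) cylinder(h = 811, r = 35); }


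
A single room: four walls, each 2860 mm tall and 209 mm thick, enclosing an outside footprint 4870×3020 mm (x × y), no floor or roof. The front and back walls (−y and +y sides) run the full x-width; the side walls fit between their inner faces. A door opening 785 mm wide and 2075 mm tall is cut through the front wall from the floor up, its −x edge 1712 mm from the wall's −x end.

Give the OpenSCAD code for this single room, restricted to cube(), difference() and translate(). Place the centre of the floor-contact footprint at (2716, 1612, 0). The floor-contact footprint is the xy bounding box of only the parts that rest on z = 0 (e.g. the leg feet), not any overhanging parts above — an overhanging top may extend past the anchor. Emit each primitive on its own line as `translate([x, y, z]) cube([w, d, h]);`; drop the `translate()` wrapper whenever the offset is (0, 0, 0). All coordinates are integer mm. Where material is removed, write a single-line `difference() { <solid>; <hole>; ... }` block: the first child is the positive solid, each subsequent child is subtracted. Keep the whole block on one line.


difference() { translate([281, 102, 0]) cube([4870, 209, 2860]); translate([1993, 102, 0]) cube([785, 209, 2075]); }
translate([281, 2913, 0]) cube([4870, 209, 2860]);
translate([281, 311, 0]) cube([209, 2602, 2860]);
translate([4942, 311, 0]) cube([209, 2602, 2860]);


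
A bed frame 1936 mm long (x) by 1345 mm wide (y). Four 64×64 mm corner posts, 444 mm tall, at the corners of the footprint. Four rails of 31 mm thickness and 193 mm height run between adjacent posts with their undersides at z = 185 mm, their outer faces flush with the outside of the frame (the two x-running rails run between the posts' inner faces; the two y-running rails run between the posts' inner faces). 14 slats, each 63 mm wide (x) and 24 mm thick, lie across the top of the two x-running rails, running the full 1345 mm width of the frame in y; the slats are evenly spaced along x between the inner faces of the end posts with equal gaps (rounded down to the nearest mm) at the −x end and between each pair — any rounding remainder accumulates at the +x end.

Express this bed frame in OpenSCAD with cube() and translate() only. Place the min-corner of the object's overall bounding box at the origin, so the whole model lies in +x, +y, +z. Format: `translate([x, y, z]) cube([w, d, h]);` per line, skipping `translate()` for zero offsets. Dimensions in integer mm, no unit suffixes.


cube([64, 64, 444]);
translate([0, 1281, 0]) cube([64, 64, 444]);
translate([1872, 0, 0]) cube([64, 64, 444]);
translate([1872, 1281, 0]) cube([64, 64, 444]);
translate([64, 0, 185]) cube([1808, 31, 193]);
translate([64, 1314, 185]) cube([1808, 31, 193]);
translate([0, 64, 185]) cube([31, 1217, 193]);
translate([1905, 64, 185]) cube([31, 1217, 193]);
translate([125, 0, 378]) cube([63, 1345, 24]);
translate([249, 0, 378]) cube([63, 1345, 24]);
translate([373, 0, 378]) cube([63, 1345, 24]);
translate([497, 0, 378]) cube([63, 1345, 24]);
translate([621, 0, 378]) cube([63, 1345, 24]);
translate([745, 0, 378]) cube([63, 1345, 24]);
translate([869, 0, 378]) cube([63, 1345, 24]);
translate([993, 0, 378]) cube([63, 1345, 24]);
translate([1117, 0, 378]) cube([63, 1345, 24]);
translate([1241, 0, 378]) cube([63, 1345, 24]);
translate([1365, 0, 378]) cube([63, 1345, 24]);
translate([1489, 0, 378]) cube([63, 1345, 24]);
translate([1613, 0, 378]) cube([63, 1345, 24]);
translate([1737, 0, 378]) cube([63, 1345, 24]);


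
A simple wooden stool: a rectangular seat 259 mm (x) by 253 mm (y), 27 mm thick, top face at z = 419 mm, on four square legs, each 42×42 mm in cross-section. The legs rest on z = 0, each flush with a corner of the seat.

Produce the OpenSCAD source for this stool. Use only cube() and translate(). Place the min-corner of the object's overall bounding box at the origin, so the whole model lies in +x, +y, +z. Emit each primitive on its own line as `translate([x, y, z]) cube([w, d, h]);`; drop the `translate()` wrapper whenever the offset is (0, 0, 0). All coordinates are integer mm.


// leg_h = 419 - 27 = 392
translate([0, 0, 392]) cube([259, 253, 27]);
cube([42, 42, 392]);
translate([217, 0, 0]) cube([42, 42, 392]);
translate([0, 211, 0]) cube([42, 42, 392]);
translate([217, 211, 0]) cube([42, 42, 392]);


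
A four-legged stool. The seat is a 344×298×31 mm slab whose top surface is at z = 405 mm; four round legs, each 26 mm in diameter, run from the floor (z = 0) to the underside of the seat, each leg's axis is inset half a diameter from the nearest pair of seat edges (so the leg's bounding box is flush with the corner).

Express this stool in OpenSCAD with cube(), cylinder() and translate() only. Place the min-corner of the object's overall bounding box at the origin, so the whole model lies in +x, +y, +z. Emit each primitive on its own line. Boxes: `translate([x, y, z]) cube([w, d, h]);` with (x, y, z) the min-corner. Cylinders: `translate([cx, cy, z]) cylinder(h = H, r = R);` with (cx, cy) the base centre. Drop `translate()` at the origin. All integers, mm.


// leg_h = 405 - 31 = 374
translate([0, 0, 374]) cube([344, 298, 31]);
translate([13, 13, 0]) cylinder(h = 374, r = 13);
translate([331, 13, 0]) cylinder(h = 374, r = 13);
translate([13, 285, 0]) cylinder(h = 374, r = 13);
translate([331, 285, 0]) cylinder(h = 374, r = 13);
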